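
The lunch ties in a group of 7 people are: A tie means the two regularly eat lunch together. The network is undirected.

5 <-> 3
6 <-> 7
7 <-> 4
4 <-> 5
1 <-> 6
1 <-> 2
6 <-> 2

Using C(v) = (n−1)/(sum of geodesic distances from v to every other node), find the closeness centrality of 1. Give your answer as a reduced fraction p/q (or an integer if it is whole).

3/8

Distances from 1: 2:1, 3:5, 4:3, 5:4, 6:1, 7:2. Sum = 16.
n = 7, so closeness = 6/16 = 3/8.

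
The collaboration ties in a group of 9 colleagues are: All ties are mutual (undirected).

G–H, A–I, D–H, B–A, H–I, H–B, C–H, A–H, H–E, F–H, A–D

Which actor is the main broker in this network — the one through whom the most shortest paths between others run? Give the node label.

H

Unnormalized betweenness of each node: A:3/2, B:0, C:0, D:0, E:0, F:0, G:0, H:47/2, I:0.
H has the largest value, 47/2, making it the main broker — the node through which the most shortest paths run.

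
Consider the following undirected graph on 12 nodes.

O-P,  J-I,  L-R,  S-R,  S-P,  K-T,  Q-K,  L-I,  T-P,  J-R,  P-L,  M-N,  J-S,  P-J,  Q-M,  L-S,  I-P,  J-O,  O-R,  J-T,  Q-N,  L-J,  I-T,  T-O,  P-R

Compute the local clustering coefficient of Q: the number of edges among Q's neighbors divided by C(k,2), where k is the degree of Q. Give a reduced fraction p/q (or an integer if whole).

Q's neighbors: K, M, and N (k = 3).
Possible neighbor pairs: C(3,2) = 3. Edges among them: M–N → e = 1.
Clustering(Q) = 1/3.

1/3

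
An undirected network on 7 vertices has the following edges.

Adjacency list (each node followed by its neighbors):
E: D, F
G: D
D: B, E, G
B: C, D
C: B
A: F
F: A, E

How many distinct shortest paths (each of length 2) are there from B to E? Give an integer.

1

The shortest distance is 2, and the only length-2 path is B–D–E. So there is exactly 1 shortest path.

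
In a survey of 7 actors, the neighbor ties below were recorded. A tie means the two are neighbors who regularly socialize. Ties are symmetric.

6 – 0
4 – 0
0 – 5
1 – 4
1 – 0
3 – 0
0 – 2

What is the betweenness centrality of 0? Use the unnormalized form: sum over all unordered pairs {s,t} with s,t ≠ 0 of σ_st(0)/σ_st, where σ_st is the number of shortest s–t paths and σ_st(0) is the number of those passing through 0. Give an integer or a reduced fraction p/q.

Pairs whose geodesics pass through 0 — 5–3: 1; 5–1: 1; 5–2: 1; 5–6: 1; 5–4: 1; 3–1: 1; 3–2: 1; 3–6: 1; 3–4: 1; 1–2: 1; 1–6: 1; 2–6: 1; 2–4: 1; 6–4: 1.
All other pairs contribute 0.
Summing the contributions gives betweenness(0) = 14.

14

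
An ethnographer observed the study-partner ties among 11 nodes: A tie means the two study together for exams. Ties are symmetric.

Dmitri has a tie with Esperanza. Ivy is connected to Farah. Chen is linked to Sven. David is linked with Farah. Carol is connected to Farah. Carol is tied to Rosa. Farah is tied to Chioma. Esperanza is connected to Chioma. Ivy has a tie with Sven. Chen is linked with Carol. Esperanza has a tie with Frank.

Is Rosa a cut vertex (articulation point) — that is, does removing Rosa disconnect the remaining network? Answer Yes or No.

No

Even without Rosa, every remaining node can still reach every other (the residual graph is connected), so Rosa is not a cut vertex.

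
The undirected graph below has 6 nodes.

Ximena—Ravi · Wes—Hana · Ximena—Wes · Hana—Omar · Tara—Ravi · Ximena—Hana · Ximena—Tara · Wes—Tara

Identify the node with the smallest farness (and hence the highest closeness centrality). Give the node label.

Farness (sum of distances to all others) for each node — Hana:7, Omar:11, Ravi:9, Tara:8, Wes:7, Ximena:6.
The smallest farness is 6, for Ximena, so Ximena has the highest closeness.

Ximena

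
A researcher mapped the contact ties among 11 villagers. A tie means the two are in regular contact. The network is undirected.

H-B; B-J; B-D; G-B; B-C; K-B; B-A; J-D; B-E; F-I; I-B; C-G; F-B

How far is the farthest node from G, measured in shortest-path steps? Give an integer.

2

Distances from G: A:2, B:1, C:1, D:2, E:2, F:2, H:2, I:2, J:2, K:2.
The largest is 2 (to D, K, J, F, A, I, H, and E), so the eccentricity of G is 2.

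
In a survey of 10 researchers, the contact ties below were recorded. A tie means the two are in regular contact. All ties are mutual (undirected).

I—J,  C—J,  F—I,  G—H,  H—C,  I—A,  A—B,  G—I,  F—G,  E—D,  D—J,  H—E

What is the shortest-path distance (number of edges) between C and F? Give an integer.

3

One shortest route is C – J – I – F, which uses 3 edges, and at distance 2 from C we only reach {D, E, G, I}, which does not include F. So d(C,F) = 3.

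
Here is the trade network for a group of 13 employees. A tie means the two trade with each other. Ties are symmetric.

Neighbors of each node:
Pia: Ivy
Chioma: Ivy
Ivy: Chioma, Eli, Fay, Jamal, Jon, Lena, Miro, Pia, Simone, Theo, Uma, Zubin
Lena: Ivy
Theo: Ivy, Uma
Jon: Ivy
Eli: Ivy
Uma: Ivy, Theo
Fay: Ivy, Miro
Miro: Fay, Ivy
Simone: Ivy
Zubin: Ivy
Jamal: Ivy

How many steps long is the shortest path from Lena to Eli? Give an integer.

2

One shortest route is Lena – Ivy – Eli, which uses 2 edges, and Lena and Eli are not directly tied, so nothing shorter exists. So d(Lena,Eli) = 2.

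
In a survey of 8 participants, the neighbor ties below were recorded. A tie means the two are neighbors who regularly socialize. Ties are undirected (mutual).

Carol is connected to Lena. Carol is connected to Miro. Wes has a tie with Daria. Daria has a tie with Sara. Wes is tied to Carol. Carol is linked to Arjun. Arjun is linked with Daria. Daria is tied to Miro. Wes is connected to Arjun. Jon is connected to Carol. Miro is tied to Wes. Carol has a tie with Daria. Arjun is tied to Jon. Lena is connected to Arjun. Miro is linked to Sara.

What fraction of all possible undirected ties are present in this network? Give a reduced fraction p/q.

There are 15 edges and 8 nodes, so the maximum possible is C(8,2) = 28.
Density = 15/28.

15/28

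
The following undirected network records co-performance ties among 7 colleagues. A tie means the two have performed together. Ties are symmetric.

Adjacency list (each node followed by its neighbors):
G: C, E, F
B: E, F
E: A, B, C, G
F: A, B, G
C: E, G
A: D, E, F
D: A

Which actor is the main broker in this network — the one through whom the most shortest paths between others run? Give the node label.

E

Unnormalized betweenness of each node: A:16/3, B:1/3, C:0, D:0, E:11/2, F:5/2, G:4/3.
E has the largest value, 11/2, making it the main broker — the node through which the most shortest paths run.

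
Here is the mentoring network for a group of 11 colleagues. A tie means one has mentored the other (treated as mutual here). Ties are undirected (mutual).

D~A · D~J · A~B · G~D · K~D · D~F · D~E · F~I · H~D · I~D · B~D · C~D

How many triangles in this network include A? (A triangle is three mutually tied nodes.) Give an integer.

1

A's neighbors: B and D.
Neighbor pairs that are themselves tied: A–B–D. Each forms one triangle with A, for 1 in total.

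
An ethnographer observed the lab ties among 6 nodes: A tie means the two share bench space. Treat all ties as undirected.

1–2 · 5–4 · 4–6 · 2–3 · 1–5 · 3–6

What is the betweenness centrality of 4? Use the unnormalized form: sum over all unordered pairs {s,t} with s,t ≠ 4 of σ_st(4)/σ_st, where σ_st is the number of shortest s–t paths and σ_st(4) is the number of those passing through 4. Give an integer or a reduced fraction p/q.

Pairs whose geodesics pass through 4 — 5–3: 1/2; 5–6: 1; 1–6: 1/2.
All other pairs contribute 0.
Summing the contributions gives betweenness(4) = 2.

2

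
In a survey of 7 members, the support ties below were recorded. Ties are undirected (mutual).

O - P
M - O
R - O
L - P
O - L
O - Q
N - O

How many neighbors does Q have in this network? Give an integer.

1

Q is directly tied to O. That is 1 neighbor, so the degree of Q is 1.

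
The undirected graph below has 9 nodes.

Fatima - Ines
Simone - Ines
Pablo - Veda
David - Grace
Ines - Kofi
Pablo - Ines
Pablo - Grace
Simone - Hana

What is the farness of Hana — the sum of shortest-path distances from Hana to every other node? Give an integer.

25

Distances from Hana: David:5, Fatima:3, Grace:4, Ines:2, Kofi:3, Pablo:3, Simone:1, Veda:4.
Sum = 5 + 3 + 4 + 2 + 3 + 3 + 1 + 4 = 25.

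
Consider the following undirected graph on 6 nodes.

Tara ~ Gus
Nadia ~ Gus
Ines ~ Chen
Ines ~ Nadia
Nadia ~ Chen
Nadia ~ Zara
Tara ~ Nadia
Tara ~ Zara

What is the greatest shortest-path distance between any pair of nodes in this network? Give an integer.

2

Eccentricity of each node (its greatest distance to any other): Chen:2, Gus:2, Ines:2, Nadia:1, Tara:2, Zara:2.
The maximum eccentricity is 2, realized for instance by the pair Ines–Tara via Ines – Nadia – Tara. So the diameter is 2.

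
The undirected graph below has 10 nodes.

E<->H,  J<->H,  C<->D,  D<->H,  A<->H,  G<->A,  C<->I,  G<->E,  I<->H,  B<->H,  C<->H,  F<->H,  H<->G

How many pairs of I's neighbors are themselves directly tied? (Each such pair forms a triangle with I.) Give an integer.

1

I's neighbors: C and H.
Neighbor pairs that are themselves tied: I–C–H. Each forms one triangle with I, for 1 in total.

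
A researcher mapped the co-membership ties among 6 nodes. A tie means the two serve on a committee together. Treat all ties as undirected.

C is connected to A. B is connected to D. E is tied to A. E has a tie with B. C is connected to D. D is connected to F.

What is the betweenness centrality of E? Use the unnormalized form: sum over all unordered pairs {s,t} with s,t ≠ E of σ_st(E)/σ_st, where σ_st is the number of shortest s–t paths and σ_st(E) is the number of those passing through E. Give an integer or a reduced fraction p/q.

1

Pairs whose geodesics pass through E — A–B: 1.
All other pairs contribute 0.
Summing the contributions gives betweenness(E) = 1.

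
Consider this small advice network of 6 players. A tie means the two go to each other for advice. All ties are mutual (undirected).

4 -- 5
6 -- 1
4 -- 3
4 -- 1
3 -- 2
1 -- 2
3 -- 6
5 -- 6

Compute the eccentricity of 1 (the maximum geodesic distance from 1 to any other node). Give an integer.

2

Distances from 1: 2:1, 3:2, 4:1, 5:2, 6:1.
The largest is 2 (to 3 and 5), so the eccentricity of 1 is 2.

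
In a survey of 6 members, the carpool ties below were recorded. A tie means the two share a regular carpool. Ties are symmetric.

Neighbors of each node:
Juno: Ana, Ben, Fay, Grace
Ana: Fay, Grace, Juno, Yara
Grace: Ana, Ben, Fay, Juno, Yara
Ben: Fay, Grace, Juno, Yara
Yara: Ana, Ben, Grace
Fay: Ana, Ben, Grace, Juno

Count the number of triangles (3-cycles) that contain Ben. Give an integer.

Ben's neighbors: Fay, Grace, Juno, and Yara.
Neighbor pairs that are themselves tied: Ben–Fay–Grace; Ben–Fay–Juno; Ben–Grace–Juno; Ben–Grace–Yara. Each forms one triangle with Ben, for 4 in total.

4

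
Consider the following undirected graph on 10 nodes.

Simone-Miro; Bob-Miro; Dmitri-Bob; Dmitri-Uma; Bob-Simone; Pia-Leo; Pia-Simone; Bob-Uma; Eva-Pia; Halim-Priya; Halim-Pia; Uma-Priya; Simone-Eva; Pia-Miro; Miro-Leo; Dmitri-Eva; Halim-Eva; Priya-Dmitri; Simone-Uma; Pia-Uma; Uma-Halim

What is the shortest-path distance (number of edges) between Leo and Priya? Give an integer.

One shortest route is Leo – Pia – Uma – Priya, which uses 3 edges, and at distance 2 from Leo we only reach {Bob, Eva, Halim, Simone, Uma}, which does not include Priya. So d(Leo,Priya) = 3.

3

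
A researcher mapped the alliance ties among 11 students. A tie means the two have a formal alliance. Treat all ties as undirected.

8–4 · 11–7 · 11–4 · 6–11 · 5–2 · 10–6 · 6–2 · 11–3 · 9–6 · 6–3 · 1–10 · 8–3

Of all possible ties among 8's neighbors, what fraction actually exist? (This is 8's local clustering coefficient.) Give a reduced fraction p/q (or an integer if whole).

8's neighbors: 3 and 4 (k = 2).
Possible neighbor pairs: C(2,2) = 1. Edges among them: none → e = 0.
Clustering(8) = 0/1.

0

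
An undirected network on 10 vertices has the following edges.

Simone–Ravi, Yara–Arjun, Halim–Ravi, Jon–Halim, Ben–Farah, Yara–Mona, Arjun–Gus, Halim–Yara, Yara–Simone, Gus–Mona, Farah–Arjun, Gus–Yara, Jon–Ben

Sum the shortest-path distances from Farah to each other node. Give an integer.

Distances from Farah: Arjun:1, Ben:1, Gus:2, Halim:3, Jon:2, Mona:3, Ravi:4, Simone:3, Yara:2.
Sum = 1 + 1 + 2 + 3 + 2 + 3 + 4 + 3 + 2 = 21.

21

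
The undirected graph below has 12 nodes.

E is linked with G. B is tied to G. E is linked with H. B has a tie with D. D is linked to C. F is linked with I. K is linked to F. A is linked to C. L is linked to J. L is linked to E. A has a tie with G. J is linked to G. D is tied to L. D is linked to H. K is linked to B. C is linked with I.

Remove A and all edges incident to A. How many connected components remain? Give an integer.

A's neighbors (C and G) remain reachable from one another through other ties, so the rest of the network stays in one piece.

1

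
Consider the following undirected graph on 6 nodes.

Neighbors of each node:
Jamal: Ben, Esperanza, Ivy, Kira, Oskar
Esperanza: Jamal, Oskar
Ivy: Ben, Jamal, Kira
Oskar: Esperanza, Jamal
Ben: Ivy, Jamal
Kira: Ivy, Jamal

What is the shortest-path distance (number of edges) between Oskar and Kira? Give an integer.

One shortest route is Oskar – Jamal – Kira, which uses 2 edges, and Oskar and Kira are not directly tied, so nothing shorter exists. So d(Oskar,Kira) = 2.

2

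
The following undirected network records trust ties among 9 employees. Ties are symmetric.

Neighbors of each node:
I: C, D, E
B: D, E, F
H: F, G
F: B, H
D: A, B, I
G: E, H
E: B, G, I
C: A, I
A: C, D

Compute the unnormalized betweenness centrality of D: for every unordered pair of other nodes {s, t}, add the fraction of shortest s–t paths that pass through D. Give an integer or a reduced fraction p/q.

43/6

Pairs whose geodesics pass through D — I–A: 1/2; I–B: 1/2; I–F: 1/2; C–B: 2/3; C–F: 2/3; A–B: 1; A–F: 1; A–H: 1; A–G: 2/3; A–E: 2/3.
All other pairs contribute 0.
Summing the contributions gives betweenness(D) = 43/6.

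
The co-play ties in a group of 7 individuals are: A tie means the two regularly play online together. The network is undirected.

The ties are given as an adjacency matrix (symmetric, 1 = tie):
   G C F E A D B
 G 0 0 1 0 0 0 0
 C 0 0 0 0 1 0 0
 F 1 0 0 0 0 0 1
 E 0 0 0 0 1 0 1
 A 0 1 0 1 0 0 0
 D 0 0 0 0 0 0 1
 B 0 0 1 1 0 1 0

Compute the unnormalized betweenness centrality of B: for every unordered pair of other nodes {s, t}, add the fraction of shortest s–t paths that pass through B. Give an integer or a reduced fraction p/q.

11

Pairs whose geodesics pass through B — G–C: 1; G–E: 1; G–A: 1; G–D: 1; C–F: 1; C–D: 1; F–E: 1; F–A: 1; F–D: 1; E–D: 1; A–D: 1.
All other pairs contribute 0.
Summing the contributions gives betweenness(B) = 11.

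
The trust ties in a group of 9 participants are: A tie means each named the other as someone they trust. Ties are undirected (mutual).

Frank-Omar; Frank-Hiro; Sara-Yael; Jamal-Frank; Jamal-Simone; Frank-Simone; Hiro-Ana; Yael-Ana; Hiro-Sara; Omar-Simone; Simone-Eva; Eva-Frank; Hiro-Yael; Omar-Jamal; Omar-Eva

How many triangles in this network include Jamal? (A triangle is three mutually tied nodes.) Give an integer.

Jamal's neighbors: Frank, Omar, and Simone.
Neighbor pairs that are themselves tied: Jamal–Frank–Omar; Jamal–Frank–Simone; Jamal–Omar–Simone. Each forms one triangle with Jamal, for 3 in total.

3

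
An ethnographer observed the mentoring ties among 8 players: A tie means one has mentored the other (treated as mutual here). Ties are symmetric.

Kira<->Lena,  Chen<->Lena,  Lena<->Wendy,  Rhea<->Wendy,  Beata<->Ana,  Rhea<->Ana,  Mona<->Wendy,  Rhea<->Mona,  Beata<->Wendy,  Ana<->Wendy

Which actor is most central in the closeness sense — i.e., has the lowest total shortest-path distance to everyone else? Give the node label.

Wendy

Farness (sum of distances to all others) for each node — Ana:13, Beata:14, Chen:17, Kira:17, Lena:11, Mona:14, Rhea:13, Wendy:9.
The smallest farness is 9, for Wendy, so Wendy has the highest closeness.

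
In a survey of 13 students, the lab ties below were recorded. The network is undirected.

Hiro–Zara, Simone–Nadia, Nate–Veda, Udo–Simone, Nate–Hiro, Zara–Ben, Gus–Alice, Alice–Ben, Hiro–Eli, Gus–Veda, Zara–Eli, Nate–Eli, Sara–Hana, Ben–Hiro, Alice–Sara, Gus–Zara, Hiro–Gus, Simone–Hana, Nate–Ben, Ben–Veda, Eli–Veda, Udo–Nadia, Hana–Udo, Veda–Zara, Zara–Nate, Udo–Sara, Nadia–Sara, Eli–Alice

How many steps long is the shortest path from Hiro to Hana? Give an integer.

One shortest route is Hiro – Gus – Alice – Sara – Hana, which uses 4 edges, and at distance 3 from Hiro we only reach {Sara}, which does not include Hana. So d(Hiro,Hana) = 4.

4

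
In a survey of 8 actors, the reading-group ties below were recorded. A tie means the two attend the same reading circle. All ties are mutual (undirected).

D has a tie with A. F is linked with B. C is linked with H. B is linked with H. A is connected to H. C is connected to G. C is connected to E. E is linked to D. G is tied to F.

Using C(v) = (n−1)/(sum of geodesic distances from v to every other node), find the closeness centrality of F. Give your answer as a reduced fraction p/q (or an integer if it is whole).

7/16

Distances from F: A:3, B:1, C:2, D:4, E:3, G:1, H:2. Sum = 16.
n = 8, so closeness = 7/16.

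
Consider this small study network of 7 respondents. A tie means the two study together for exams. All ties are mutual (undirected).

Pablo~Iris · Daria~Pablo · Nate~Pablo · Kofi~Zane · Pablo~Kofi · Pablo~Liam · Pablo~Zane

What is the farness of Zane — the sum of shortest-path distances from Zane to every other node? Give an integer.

Distances from Zane: Daria:2, Iris:2, Kofi:1, Liam:2, Nate:2, Pablo:1.
Sum = 2 + 2 + 1 + 2 + 2 + 1 = 10.

10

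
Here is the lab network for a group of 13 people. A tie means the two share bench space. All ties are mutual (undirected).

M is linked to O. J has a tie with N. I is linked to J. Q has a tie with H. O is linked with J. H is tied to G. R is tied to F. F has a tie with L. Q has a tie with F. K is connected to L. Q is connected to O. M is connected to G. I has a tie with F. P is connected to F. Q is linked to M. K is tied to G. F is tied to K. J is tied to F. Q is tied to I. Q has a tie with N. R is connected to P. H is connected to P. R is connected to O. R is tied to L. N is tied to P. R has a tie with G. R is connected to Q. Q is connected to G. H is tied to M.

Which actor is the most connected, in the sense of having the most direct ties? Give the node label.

Q

Degrees — F:7, G:5, H:4, I:3, J:4, K:3, L:3, M:4, N:3, O:4, P:4, Q:8, R:6.
The maximum is 8, attained only by Q.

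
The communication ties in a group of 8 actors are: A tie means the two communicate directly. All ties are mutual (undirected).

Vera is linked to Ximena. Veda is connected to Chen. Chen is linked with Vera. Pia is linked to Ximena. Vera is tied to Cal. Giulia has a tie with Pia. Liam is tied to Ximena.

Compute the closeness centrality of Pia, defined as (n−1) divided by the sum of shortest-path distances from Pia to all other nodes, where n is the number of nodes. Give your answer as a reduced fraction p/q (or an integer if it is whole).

Distances from Pia: Cal:3, Chen:3, Giulia:1, Liam:2, Veda:4, Vera:2, Ximena:1. Sum = 16.
n = 8, so closeness = 7/16.

7/16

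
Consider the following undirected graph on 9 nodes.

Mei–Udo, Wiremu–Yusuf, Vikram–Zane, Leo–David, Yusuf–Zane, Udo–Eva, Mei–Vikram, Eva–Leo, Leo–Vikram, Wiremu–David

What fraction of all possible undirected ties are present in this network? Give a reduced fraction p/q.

5/18

There are 10 edges and 9 nodes, so the maximum possible is C(9,2) = 36.
Density = 10/36 = 5/18.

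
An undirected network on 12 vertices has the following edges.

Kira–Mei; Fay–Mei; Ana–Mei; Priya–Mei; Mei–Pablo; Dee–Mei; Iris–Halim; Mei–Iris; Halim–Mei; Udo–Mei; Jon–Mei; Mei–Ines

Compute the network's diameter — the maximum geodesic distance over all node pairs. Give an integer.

Eccentricity of each node (its greatest distance to any other): Ana:2, Dee:2, Fay:2, Halim:2, Ines:2, Iris:2, Jon:2, Kira:2, Mei:1, Pablo:2, Priya:2, Udo:2.
The maximum eccentricity is 2, realized for instance by the pair Ines–Fay via Ines – Mei – Fay. So the diameter is 2.

2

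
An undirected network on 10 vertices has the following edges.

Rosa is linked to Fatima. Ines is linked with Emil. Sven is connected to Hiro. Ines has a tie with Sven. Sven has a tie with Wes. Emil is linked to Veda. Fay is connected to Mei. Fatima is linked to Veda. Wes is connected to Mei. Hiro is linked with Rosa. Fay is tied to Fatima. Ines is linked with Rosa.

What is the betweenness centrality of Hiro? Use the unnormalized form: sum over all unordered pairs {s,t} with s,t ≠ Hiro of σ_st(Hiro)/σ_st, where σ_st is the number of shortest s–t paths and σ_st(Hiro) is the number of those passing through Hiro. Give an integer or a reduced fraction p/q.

3/2

Pairs whose geodesics pass through Hiro — Fatima–Sven: 1/2; Rosa–Sven: 1/2; Rosa–Wes: 1/2.
All other pairs contribute 0.
Summing the contributions gives betweenness(Hiro) = 3/2.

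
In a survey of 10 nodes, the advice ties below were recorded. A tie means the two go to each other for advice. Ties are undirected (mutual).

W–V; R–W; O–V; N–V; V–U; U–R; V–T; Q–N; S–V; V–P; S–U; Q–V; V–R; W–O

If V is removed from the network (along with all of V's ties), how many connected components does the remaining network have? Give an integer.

4

Without V, the remaining ties split the others into: {N, Q}; {O, R, S, U, W}; {T}; {P}.
That's 4 separate components.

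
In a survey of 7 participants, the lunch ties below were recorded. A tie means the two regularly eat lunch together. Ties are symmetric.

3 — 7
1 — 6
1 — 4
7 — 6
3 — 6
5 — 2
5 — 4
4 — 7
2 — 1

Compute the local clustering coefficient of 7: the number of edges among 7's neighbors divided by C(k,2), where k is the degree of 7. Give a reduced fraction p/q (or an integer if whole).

1/3

7's neighbors: 3, 4, and 6 (k = 3).
Possible neighbor pairs: C(3,2) = 3. Edges among them: 3–6 → e = 1.
Clustering(7) = 1/3.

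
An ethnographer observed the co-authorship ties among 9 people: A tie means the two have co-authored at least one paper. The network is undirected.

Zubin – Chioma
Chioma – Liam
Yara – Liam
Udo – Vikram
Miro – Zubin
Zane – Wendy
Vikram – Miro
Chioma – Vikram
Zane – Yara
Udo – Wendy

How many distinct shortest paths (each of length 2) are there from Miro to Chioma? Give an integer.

The shortest distance is 2. The length-2 paths are: Miro–Vikram–Chioma; Miro–Zubin–Chioma.
That gives 2 distinct shortest paths.

2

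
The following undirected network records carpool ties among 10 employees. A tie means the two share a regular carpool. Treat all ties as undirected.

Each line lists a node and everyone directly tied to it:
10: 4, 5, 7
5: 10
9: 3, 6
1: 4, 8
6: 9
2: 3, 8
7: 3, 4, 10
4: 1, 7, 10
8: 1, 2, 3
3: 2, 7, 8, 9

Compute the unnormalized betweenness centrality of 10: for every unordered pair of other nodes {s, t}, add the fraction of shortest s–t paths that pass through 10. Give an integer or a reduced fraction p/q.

8

Pairs whose geodesics pass through 10 — 1–5: 1; 3–5: 1; 4–5: 1; 2–5: 1; 5–6: 1; 5–7: 1; 5–9: 1; 5–8: 2/2.
All other pairs contribute 0.
Summing the contributions gives betweenness(10) = 8.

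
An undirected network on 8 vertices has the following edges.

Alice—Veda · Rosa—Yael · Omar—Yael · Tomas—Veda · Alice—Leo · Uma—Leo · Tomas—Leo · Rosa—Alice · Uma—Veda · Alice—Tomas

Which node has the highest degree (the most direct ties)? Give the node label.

Degrees — Alice:4, Leo:3, Omar:1, Rosa:2, Tomas:3, Uma:2, Veda:3, Yael:2.
The maximum is 4, attained only by Alice.

Alice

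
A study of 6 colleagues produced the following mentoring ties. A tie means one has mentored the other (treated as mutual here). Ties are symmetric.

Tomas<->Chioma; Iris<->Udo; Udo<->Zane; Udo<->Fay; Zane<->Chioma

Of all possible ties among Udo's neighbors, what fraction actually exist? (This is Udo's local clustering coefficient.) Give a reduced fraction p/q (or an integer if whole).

Udo's neighbors: Fay, Iris, and Zane (k = 3).
Possible neighbor pairs: C(3,2) = 3. Edges among them: none → e = 0.
Clustering(Udo) = 0/3 = 0.

0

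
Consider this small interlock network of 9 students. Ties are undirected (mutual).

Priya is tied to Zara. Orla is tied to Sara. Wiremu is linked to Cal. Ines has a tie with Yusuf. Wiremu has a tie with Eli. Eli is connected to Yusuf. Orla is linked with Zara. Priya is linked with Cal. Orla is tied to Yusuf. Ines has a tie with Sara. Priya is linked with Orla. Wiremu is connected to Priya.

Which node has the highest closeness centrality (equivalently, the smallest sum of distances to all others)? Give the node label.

Farness (sum of distances to all others) for each node — Cal:18, Eli:16, Ines:19, Orla:12, Priya:13, Sara:17, Wiremu:15, Yusuf:14, Zara:16.
The smallest farness is 12, for Orla, so Orla has the highest closeness.

Orla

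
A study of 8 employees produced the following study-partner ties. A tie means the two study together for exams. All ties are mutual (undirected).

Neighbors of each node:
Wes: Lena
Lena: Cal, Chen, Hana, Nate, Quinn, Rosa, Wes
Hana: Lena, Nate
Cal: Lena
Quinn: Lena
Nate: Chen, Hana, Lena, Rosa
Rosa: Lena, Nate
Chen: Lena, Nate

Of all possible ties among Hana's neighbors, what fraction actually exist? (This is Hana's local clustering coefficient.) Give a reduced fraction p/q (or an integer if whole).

Hana's neighbors: Lena and Nate (k = 2).
Possible neighbor pairs: C(2,2) = 1. Edges among them: Lena–Nate → e = 1.
Clustering(Hana) = 1/1.

1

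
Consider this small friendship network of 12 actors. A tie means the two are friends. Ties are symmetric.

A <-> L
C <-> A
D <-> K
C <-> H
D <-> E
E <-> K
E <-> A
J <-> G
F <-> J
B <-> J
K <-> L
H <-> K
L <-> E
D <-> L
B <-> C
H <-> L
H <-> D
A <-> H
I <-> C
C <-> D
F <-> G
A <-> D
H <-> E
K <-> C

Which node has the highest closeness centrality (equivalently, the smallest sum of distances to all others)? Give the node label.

C

Farness (sum of distances to all others) for each node — A:22, B:22, C:18, D:21, E:27, F:37, G:37, H:21, I:28, J:28, K:22, L:27.
The smallest farness is 18, for C, so C has the highest closeness.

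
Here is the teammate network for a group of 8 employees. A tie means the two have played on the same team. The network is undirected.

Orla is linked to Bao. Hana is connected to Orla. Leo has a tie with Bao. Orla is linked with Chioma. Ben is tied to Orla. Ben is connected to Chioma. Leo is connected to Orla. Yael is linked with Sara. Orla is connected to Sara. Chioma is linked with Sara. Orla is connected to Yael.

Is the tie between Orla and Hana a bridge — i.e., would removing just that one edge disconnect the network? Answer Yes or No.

Yes

Without the Orla–Hana edge there is no alternate route between Orla and Hana, so the network disconnects. It is a bridge.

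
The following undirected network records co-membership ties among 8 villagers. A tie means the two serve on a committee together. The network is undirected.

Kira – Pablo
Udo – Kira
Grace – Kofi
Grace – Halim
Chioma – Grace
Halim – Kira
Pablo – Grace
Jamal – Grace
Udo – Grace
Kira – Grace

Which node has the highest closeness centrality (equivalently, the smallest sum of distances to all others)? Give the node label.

Grace

Farness (sum of distances to all others) for each node — Chioma:13, Grace:7, Halim:12, Jamal:13, Kira:10, Kofi:13, Pablo:12, Udo:12.
The smallest farness is 7, for Grace, so Grace has the highest closeness.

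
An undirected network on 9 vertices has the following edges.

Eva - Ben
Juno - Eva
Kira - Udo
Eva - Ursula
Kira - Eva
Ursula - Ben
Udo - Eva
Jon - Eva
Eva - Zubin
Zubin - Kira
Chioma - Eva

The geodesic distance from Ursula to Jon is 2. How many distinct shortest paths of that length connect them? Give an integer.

1

The shortest distance is 2, and the only length-2 path is Ursula–Eva–Jon. So there is exactly 1 shortest path.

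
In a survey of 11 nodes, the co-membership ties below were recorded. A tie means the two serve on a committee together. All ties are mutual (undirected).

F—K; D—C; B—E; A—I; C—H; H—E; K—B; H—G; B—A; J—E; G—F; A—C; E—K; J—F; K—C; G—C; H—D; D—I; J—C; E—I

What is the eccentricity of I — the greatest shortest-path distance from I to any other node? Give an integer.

3

Distances from I: A:1, B:2, C:2, D:1, E:1, F:3, G:3, H:2, J:2, K:2.
The largest is 3 (to G and F), so the eccentricity of I is 3.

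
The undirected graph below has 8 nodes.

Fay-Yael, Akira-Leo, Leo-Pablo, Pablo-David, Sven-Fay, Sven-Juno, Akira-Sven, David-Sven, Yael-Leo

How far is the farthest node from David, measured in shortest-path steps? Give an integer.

3

Distances from David: Akira:2, Fay:2, Juno:2, Leo:2, Pablo:1, Sven:1, Yael:3.
The largest is 3 (to Yael), so the eccentricity of David is 3.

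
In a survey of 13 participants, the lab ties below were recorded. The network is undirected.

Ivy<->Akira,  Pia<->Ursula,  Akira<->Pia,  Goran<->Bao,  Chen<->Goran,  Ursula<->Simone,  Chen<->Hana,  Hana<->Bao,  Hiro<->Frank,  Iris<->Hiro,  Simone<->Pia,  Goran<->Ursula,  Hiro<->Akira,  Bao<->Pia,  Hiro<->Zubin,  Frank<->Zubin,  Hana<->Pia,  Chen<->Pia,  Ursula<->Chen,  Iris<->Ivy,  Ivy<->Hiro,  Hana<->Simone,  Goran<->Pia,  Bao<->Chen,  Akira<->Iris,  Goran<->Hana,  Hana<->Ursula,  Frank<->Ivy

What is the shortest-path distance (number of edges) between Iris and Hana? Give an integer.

3

One shortest route is Iris – Akira – Pia – Hana, which uses 3 edges, and at distance 2 from Iris we only reach {Frank, Pia, Zubin}, which does not include Hana. So d(Iris,Hana) = 3.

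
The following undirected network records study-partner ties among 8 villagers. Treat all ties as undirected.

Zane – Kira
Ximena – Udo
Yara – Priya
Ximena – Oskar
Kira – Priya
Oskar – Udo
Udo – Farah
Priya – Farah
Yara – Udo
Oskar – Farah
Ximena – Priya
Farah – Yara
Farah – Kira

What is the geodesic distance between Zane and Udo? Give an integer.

3

One shortest route is Zane – Kira – Farah – Udo, which uses 3 edges, and at distance 2 from Zane we only reach {Farah, Priya}, which does not include Udo. So d(Zane,Udo) = 3.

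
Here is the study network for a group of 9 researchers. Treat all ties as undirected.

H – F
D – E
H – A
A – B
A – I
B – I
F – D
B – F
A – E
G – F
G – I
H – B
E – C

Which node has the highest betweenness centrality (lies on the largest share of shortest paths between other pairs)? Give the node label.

Unnormalized betweenness of each node: A:47/6, B:11/6, C:0, D:3, E:25/3, F:37/6, G:5/6, H:1/2, I:5/2.
E has the largest value, 25/3, making it the main broker — the node through which the most shortest paths run.

E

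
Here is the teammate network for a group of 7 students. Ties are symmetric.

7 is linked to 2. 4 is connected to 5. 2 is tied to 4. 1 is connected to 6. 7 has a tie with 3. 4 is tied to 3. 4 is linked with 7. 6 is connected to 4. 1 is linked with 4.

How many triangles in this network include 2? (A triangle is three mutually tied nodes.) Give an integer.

1

2's neighbors: 4 and 7.
Neighbor pairs that are themselves tied: 2–4–7. Each forms one triangle with 2, for 1 in total.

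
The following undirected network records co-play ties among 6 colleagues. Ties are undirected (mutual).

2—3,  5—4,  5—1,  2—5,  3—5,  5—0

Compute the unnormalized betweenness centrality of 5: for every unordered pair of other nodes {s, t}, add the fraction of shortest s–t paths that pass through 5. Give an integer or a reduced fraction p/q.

9

Pairs whose geodesics pass through 5 — 2–1: 1; 2–0: 1; 2–4: 1; 1–3: 1; 1–0: 1; 1–4: 1; 3–0: 1; 3–4: 1; 0–4: 1.
All other pairs contribute 0.
Summing the contributions gives betweenness(5) = 9.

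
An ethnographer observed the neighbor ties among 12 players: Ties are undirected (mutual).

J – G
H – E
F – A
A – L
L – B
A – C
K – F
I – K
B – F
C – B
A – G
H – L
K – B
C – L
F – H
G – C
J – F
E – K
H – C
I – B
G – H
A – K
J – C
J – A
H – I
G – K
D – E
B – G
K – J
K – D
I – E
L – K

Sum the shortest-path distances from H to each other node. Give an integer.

16

Distances from H: A:2, B:2, C:1, D:2, E:1, F:1, G:1, I:1, J:2, K:2, L:1.
Sum = 2 + 2 + 1 + 2 + 1 + 1 + 1 + 1 + 2 + 2 + 1 = 16.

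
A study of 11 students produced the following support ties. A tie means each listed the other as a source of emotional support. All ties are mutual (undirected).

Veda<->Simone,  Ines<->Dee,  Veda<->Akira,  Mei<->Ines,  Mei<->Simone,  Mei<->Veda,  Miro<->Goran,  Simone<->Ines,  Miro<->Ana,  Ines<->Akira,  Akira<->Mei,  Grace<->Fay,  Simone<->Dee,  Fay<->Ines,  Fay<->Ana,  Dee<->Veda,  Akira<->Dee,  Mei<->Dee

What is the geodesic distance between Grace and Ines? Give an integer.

2

One shortest route is Grace – Fay – Ines, which uses 2 edges, and Grace and Ines are not directly tied, so nothing shorter exists. So d(Grace,Ines) = 2.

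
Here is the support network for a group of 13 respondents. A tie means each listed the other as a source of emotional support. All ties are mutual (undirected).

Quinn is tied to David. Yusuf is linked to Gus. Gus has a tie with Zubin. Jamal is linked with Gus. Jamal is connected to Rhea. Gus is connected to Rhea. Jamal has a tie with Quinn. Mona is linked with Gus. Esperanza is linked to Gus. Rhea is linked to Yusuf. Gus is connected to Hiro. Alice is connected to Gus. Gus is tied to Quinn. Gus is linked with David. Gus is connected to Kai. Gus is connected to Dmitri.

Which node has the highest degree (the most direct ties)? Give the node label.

Degrees — Alice:1, David:2, Dmitri:1, Esperanza:1, Gus:12, Hiro:1, Jamal:3, Kai:1, Mona:1, Quinn:3, Rhea:3, Yusuf:2, Zubin:1.
The maximum is 12, attained only by Gus.

Gus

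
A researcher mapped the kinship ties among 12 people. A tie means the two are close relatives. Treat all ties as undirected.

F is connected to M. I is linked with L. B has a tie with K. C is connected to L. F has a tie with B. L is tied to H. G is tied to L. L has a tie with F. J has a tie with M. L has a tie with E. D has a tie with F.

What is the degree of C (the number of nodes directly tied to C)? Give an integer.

1

C is directly tied to L. That is 1 neighbor, so the degree of C is 1.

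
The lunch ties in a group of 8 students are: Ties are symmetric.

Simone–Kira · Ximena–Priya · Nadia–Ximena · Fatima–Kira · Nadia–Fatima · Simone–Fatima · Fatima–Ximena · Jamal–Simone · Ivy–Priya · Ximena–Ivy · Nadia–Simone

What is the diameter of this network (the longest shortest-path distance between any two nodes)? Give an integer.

Eccentricity of each node (its greatest distance to any other): Fatima:2, Ivy:4, Jamal:4, Kira:3, Nadia:2, Priya:4, Simone:3, Ximena:3.
The maximum eccentricity is 4, realized for instance by the pair Jamal–Ivy via Jamal – Simone – Fatima – Ximena – Ivy. So the diameter is 4.

4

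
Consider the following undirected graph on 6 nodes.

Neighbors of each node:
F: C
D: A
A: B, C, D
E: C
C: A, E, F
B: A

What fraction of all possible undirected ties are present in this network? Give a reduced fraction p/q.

There are 5 edges and 6 nodes, so the maximum possible is C(6,2) = 15.
Density = 5/15 = 1/3.

1/3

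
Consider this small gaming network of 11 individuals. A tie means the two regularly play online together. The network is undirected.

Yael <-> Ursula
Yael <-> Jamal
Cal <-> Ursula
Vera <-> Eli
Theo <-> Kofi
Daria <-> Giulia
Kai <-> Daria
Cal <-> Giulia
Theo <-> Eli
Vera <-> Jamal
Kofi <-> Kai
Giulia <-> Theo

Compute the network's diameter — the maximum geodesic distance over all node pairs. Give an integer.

Eccentricity of each node (its greatest distance to any other): Cal:4, Daria:5, Eli:4, Giulia:4, Jamal:5, Kai:5, Kofi:5, Theo:4, Ursula:4, Vera:4, Yael:5.
The maximum eccentricity is 5, realized for instance by the pair Kofi–Yael via Kofi – Theo – Giulia – Cal – Ursula – Yael. So the diameter is 5.

5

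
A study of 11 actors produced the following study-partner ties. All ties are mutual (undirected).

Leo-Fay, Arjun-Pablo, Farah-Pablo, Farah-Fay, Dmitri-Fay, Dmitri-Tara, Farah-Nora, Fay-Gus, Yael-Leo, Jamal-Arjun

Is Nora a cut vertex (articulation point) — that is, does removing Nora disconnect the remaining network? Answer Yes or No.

No

Even without Nora, every remaining node can still reach every other (the residual graph is connected), so Nora is not a cut vertex.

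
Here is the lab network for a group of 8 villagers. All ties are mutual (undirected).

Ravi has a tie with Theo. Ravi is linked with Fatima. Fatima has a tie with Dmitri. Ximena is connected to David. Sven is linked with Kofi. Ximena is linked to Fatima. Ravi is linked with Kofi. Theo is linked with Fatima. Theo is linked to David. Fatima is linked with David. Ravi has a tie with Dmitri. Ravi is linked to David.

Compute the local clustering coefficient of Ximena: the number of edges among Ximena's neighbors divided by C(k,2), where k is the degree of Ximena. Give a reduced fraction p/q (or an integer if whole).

Ximena's neighbors: David and Fatima (k = 2).
Possible neighbor pairs: C(2,2) = 1. Edges among them: David–Fatima → e = 1.
Clustering(Ximena) = 1/1.

1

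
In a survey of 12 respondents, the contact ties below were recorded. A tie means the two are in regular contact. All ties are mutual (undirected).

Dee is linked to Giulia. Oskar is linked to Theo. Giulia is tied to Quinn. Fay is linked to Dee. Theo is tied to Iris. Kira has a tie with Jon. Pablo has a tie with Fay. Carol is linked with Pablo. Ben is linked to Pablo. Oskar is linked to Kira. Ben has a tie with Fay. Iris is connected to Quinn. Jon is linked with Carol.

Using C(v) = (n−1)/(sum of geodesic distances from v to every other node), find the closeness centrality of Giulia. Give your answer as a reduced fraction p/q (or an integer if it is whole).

1/3

Distances from Giulia: Ben:3, Carol:4, Dee:1, Fay:2, Iris:2, Jon:5, Kira:5, Oskar:4, Pablo:3, Quinn:1, Theo:3. Sum = 33.
n = 12, so closeness = 11/33 = 1/3.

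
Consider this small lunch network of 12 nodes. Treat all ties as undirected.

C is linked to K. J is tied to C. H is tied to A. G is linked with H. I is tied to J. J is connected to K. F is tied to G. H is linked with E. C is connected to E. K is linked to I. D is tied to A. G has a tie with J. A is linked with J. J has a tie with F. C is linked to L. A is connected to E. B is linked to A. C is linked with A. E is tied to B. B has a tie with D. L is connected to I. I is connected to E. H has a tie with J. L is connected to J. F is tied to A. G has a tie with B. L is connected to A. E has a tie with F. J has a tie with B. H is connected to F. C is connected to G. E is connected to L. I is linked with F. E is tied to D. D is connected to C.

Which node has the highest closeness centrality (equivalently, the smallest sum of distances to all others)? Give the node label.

Farness (sum of distances to all others) for each node — A:14, B:17, C:15, D:18, E:14, F:16, G:17, H:17, I:17, J:13, K:19, L:17.
The smallest farness is 13, for J, so J has the highest closeness.

J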